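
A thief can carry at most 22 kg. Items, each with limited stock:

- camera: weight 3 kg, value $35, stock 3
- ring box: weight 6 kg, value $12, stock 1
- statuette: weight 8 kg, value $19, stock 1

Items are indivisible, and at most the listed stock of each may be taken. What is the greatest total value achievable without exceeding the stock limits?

Top feasible selections:
- 3×camera + 1×statuette: weight 17, value 124
- 3×camera + 1×ring box: weight 15, value 117
Best: $124.

$124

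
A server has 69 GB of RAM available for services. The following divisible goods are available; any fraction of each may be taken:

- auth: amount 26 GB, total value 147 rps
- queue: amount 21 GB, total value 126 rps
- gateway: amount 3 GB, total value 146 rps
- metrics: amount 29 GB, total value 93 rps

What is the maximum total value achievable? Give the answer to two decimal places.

Take in order of value per unit:
- gateway (146/3 per unit): all 3 → value 146, running total 146.00
- queue (126/21 per unit): all 21 → value 126, running total 272.00
- auth (147/26 per unit): all 26 → value 147, running total 419.00
- metrics (93/29 per unit): 19 of 29 → value 19×93/29 = 60.9310, running total 479.93
Total 479.93.

479.93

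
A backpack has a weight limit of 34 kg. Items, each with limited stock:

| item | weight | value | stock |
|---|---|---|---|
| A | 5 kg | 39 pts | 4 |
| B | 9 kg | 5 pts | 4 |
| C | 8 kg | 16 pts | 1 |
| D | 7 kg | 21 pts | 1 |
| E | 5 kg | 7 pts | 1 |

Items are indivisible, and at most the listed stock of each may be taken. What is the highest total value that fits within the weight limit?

Top feasible selections:
- 4×A + 1×D + 1×E: weight 32, value 184
- 4×A + 1×C + 1×E: weight 33, value 179
- 4×A + 1×D: weight 27, value 177
- 4×A + 1×C: weight 28, value 172
Best: 184 pts.

184 pts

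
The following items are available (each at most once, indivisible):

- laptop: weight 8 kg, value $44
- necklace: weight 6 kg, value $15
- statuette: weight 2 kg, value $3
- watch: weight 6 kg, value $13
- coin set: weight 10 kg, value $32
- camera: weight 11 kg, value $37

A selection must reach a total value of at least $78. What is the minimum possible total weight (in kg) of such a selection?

19

Subsets with value ≥ 78, sorted by total weight:
- laptop+camera: weight 19, value 81
- laptop+statuette+coin set: weight 20, value 79
- laptop+statuette+camera: weight 21, value 84
- laptop+necklace+coin set: weight 24, value 91
Minimum weight: 19 kg.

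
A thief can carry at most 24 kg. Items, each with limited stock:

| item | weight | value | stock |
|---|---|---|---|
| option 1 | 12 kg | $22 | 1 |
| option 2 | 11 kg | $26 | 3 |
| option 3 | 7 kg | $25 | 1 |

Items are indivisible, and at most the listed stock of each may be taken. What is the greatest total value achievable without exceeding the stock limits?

Best selections within weight 24 and stock limits:
- 2×option 2: weight 22, value 52
- 1×option 2 + 1×option 3: weight 18, value 51
Best: $52.

$52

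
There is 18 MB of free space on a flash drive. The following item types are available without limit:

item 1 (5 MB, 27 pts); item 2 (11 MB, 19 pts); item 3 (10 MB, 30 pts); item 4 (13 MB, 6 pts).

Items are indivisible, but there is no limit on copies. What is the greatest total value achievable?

Best value-per-unit is item 1 at 27/5, and filling with it alone uses size 3×5=15. No mix of the others beats 3×27 = 81.

81 pts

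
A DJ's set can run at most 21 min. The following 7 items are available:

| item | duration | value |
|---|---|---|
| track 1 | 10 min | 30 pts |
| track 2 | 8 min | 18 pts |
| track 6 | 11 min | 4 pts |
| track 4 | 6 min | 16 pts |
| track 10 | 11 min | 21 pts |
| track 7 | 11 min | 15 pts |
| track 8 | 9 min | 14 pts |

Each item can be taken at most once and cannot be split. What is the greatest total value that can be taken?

51 pts

This is a 0/1 knapsack; check combinations near the capacity.
- track 1+track 10: duration 10+11=21, value 30+21=51
- track 1+track 2: duration 10+8=18, value 30+18=48
- track 1+track 4: duration 10+6=16, value 30+16=46
- track 1+track 7: duration 10+11=21, value 30+15=45
Best: 51 pts.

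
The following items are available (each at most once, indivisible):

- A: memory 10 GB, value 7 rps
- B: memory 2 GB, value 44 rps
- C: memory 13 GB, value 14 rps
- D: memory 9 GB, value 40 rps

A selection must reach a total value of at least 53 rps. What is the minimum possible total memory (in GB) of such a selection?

11

Subsets with value ≥ 53, sorted by total memory:
- B+D: memory 11, value 84
- B+C: memory 15, value 58
- A+B+D: memory 21, value 91
Minimum memory: 11 GB.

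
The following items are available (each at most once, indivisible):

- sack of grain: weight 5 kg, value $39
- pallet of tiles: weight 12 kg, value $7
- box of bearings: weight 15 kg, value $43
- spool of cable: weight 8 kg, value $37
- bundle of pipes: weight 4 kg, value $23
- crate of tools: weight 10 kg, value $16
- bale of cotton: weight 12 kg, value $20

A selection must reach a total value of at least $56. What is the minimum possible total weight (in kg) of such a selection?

Subsets with value ≥ 56, sorted by total weight:
- sack of grain+bundle of pipes: weight 9, value 62
- spool of cable+bundle of pipes: weight 12, value 60
- sack of grain+spool of cable: weight 13, value 76
Minimum weight: 9 kg.

9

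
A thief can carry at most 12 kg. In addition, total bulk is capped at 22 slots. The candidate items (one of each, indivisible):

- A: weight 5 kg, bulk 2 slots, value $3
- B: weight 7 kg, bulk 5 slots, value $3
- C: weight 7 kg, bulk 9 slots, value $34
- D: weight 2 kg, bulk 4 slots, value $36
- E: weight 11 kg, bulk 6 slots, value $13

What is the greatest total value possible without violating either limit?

Feasible sets respecting both limits:
- C+D: weight 9, bulk 13, value 70
- A+D: weight 7, bulk 6, value 39
- B+D: weight 9, bulk 9, value 39
Best: $70.

$70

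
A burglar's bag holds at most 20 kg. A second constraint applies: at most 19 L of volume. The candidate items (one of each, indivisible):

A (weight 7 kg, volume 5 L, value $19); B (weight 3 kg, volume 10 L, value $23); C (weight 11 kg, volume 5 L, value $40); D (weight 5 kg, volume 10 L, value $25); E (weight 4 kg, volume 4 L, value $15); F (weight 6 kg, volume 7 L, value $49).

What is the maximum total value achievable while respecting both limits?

$89

Feasible sets respecting both limits:
- C+F: weight 17, volume 12, value 89
- A+E+F: weight 17, volume 16, value 83
- C+D+E: weight 20, volume 19, value 80
- B+C+E: weight 18, volume 19, value 78
Best: $89.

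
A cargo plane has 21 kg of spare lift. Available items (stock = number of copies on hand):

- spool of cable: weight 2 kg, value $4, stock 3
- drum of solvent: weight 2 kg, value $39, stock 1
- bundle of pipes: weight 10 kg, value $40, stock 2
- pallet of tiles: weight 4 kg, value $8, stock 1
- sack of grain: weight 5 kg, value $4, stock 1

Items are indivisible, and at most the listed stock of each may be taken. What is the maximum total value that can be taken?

$95

Top feasible selections:
- 2×spool of cable + 1×drum of solvent + 1×bundle of pipes + 1×pallet of tiles: weight 20, value 95
- 1×spool of cable + 1×drum of solvent + 1×bundle of pipes + 1×pallet of tiles: weight 18, value 91
- 3×spool of cable + 1×drum of solvent + 1×bundle of pipes: weight 18, value 91
Best: $95.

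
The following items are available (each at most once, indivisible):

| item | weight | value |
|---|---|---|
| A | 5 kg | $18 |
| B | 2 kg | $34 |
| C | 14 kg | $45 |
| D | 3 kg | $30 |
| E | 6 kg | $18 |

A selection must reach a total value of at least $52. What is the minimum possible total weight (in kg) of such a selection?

Subsets with value ≥ 52, sorted by total weight:
- B+D: weight 5, value 64
- A+B: weight 7, value 52
Minimum weight: 5 kg.

5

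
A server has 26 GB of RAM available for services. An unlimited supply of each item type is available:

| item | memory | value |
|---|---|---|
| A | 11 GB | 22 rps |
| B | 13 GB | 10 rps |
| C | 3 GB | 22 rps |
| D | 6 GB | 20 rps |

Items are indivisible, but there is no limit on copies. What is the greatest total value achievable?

176 rps

Best value-per-unit is C at 22/3, and filling with it alone uses memory 8×3=24. No mix of the others beats 8×22 = 176.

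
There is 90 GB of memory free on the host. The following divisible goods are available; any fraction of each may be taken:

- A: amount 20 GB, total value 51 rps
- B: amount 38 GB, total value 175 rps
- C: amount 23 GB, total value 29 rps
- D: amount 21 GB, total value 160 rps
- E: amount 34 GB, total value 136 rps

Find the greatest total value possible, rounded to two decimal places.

459.00

Take in order of value per unit:
- D (160/21 per unit): all 21 → value 160, running total 160.00
- B (175/38 per unit): all 38 → value 175, running total 335.00
- E (136/34 per unit): 31 of 34 → value 31×136/34 = 124.0000, running total 459.00
Total 459.00.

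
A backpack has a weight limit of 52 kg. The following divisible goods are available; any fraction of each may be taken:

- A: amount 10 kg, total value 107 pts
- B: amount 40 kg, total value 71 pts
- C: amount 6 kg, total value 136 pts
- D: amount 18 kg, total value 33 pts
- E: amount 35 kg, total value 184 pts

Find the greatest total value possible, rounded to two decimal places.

Take in order of value per unit:
- C (136/6 per unit): all 6 → value 136, running total 136.00
- A (107/10 per unit): all 10 → value 107, running total 243.00
- E (184/35 per unit): all 35 → value 184, running total 427.00
- D (33/18 per unit): 1 of 18 → value 1×33/18 = 1.8333, running total 428.83
Total 428.83.

428.83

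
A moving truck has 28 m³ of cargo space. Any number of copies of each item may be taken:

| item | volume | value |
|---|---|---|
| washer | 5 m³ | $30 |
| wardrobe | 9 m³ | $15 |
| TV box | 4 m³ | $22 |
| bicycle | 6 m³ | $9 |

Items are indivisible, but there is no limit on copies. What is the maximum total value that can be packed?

Best value-per-unit is washer at 30/5; filling with it alone gives 5×30 = 150.
Optimal mix: 4×washer + 2×TV box → volume 28, value 164.

$164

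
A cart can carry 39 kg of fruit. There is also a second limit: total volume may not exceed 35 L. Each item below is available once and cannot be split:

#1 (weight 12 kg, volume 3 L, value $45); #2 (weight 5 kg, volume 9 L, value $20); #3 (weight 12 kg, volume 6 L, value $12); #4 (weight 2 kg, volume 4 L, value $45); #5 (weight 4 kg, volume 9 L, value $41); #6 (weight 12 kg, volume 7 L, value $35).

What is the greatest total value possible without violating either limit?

$186

Feasible sets respecting both limits:
- #1+#2+#4+#5+#6: weight 35, volume 32, value 186
- #1+#4+#5+#6: weight 30, volume 23, value 166
- #1+#2+#3+#4+#5: weight 35, volume 31, value 163
- #2+#3+#4+#5+#6: weight 35, volume 35, value 153
Best: $186.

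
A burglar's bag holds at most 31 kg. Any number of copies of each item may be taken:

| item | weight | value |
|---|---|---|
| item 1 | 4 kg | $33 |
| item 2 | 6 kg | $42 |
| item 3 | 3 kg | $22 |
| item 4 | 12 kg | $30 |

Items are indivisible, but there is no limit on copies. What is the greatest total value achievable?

Best value-per-unit is item 1 at 33/4; filling with it alone gives 7×33 = 231.
Optimal mix: 7×item 1 + 1×item 3 → weight 31, value 253.

$253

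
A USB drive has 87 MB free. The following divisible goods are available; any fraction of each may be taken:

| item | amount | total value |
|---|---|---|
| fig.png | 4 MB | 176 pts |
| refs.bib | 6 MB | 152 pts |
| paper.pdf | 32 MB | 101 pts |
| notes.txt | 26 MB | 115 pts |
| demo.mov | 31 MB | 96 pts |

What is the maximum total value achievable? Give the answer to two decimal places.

602.84

Take in order of value per unit:
- fig.png (176/4 per unit): all 4 → value 176, running total 176.00
- refs.bib (152/6 per unit): all 6 → value 152, running total 328.00
- notes.txt (115/26 per unit): all 26 → value 115, running total 443.00
- paper.pdf (101/32 per unit): all 32 → value 101, running total 544.00
- demo.mov (96/31 per unit): 19 of 31 → value 19×96/31 = 58.8387, running total 602.84
Total 602.84.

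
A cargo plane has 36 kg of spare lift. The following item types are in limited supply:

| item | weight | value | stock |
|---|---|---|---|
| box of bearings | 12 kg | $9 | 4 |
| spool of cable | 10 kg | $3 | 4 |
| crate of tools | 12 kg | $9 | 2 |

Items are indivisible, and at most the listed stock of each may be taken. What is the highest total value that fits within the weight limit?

Top feasible selections:
- 1×box of bearings + 2×crate of tools: weight 36, value 27
- 2×box of bearings + 1×crate of tools: weight 36, value 27
Best: $27.

$27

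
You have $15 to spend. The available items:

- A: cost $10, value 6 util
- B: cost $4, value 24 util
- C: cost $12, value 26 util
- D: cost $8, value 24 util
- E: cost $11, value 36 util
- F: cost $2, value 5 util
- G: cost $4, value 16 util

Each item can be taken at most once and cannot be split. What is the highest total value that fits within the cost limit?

60 util

This is a 0/1 knapsack; check combinations near the capacity.
- B+E: cost 4+11=15, value 24+36=60
- B+D+F: cost 4+8+2=14, value 24+24+5=53
- E+G: cost 11+4=15, value 36+16=52
- B+D: cost 4+8=12, value 24+24=48
Best: 60 util.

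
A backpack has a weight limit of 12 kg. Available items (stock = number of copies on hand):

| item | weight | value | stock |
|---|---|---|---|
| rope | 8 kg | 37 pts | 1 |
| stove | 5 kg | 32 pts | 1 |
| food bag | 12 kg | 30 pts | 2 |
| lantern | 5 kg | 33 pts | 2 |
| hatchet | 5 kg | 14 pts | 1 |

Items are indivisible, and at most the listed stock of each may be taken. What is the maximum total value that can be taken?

Top feasible selections:
- 2×lantern: weight 10, value 66
- 1×stove + 1×lantern: weight 10, value 65
- 1×lantern + 1×hatchet: weight 10, value 47
- 1×stove + 1×hatchet: weight 10, value 46
Best: 66 pts.

66 pts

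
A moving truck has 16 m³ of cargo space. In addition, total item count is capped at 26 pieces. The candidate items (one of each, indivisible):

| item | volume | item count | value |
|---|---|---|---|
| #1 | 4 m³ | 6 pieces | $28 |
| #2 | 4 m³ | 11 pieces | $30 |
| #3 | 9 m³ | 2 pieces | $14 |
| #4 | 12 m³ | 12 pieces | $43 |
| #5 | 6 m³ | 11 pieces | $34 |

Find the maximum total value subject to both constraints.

Feasible sets respecting both limits:
- #2+#4: volume 16, item count 23, value 73
- #1+#4: volume 16, item count 18, value 71
- #2+#5: volume 10, item count 22, value 64
- #1+#5: volume 10, item count 17, value 62
Best: $73.

$73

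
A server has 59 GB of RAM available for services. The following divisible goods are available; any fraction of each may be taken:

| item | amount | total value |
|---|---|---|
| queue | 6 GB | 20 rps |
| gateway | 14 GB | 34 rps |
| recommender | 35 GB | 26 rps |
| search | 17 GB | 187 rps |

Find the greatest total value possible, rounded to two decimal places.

257.34

Take in order of value per unit:
- search (187/17 per unit): all 17 → value 187, running total 187.00
- queue (20/6 per unit): all 6 → value 20, running total 207.00
- gateway (34/14 per unit): all 14 → value 34, running total 241.00
- recommender (26/35 per unit): 22 of 35 → value 22×26/35 = 16.3429, running total 257.34
Total 257.34.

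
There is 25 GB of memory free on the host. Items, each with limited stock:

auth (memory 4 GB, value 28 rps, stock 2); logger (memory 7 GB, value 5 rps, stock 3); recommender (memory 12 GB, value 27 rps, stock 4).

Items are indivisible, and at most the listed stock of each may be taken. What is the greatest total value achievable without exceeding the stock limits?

Top feasible selections:
- 2×auth + 1×recommender: memory 20, value 83
- 2×auth + 2×logger: memory 22, value 66
- 2×auth + 1×logger: memory 15, value 61
- 1×auth + 1×logger + 1×recommender: memory 23, value 60
Best: 83 rps.

83 rps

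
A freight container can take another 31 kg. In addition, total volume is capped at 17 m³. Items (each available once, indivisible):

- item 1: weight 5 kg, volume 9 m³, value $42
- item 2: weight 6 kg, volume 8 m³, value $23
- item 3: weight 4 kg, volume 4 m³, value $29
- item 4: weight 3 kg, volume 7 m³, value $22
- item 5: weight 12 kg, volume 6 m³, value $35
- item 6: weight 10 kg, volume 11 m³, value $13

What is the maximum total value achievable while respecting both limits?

Feasible sets respecting both limits:
- item 3+item 4+item 5: weight 19, volume 17, value 86
- item 1+item 5: weight 17, volume 15, value 77
- item 1+item 3: weight 9, volume 13, value 71
- item 1+item 2: weight 11, volume 17, value 65
Best: $86.

$86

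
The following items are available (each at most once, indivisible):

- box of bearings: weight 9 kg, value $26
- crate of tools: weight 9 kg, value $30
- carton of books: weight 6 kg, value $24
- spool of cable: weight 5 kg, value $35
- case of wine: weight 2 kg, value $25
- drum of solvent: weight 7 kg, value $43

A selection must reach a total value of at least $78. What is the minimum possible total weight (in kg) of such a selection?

Subsets with value ≥ 78, sorted by total weight:
- spool of cable+drum of solvent: weight 12, value 78
- carton of books+spool of cable+case of wine: weight 13, value 84
Minimum weight: 12 kg.

12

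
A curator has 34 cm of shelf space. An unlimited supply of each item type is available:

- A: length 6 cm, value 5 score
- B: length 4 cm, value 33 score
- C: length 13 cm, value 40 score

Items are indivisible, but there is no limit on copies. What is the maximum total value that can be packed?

264 score

Best value-per-unit is B at 33/4, and filling with it alone uses length 8×4=32. No mix of the others beats 8×33 = 264.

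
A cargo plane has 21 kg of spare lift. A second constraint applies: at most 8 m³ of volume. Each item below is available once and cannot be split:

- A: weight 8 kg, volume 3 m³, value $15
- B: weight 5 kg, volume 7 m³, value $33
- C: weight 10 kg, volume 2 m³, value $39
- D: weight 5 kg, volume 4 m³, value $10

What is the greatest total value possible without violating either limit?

Feasible sets respecting both limits:
- A+C: weight 18, volume 5, value 54
- C+D: weight 15, volume 6, value 49
- C: weight 10, volume 2, value 39
- B: weight 5, volume 7, value 33
Best: $54.

$54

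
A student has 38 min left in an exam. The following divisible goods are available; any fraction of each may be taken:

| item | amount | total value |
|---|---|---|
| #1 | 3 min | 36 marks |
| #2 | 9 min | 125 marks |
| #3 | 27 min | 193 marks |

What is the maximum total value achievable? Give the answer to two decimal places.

346.85

Take in order of value per unit:
- #2 (125/9 per unit): all 9 → value 125, running total 125.00
- #1 (36/3 per unit): all 3 → value 36, running total 161.00
- #3 (193/27 per unit): 26 of 27 → value 26×193/27 = 185.8519, running total 346.85
Total 346.85.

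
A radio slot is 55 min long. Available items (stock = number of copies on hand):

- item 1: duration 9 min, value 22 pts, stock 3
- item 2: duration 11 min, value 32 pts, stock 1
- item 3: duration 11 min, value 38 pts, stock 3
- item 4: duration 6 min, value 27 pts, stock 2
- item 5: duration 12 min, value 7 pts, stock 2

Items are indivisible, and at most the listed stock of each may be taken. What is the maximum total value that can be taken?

Best selections within duration 55 and stock limits:
- 1×item 1 + 3×item 3 + 2×item 4: duration 54, value 190
- 1×item 1 + 1×item 2 + 2×item 3 + 2×item 4: duration 54, value 184
Best: 190 pts.

190 pts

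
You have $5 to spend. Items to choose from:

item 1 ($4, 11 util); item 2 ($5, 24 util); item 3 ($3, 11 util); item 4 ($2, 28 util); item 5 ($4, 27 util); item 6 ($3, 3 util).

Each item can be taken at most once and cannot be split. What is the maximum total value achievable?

39 util

Check high-value combinations within $5:
- item 3+item 4: cost 3+2=5, value 11+28=39
- item 4+item 6: cost 2+3=5, value 28+3=31
- item 4: cost 2, value 28
- item 5: cost 4, value 27
Best: 39 util.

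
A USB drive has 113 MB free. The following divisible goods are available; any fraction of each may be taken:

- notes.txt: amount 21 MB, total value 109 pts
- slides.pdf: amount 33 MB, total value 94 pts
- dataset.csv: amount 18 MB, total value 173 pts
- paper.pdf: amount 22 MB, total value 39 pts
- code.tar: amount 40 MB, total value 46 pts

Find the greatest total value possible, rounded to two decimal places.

Take in order of value per unit:
- dataset.csv (173/18 per unit): all 18 → value 173, running total 173.00
- notes.txt (109/21 per unit): all 21 → value 109, running total 282.00
- slides.pdf (94/33 per unit): all 33 → value 94, running total 376.00
- paper.pdf (39/22 per unit): all 22 → value 39, running total 415.00
- code.tar (46/40 per unit): 19 of 40 → value 19×46/40 = 21.8500, running total 436.85
Total 436.85.

436.85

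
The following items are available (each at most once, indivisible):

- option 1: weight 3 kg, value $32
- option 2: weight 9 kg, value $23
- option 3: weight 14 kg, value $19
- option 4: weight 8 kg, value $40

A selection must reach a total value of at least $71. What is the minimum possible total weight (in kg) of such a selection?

11

Subsets with value ≥ 71, sorted by total weight:
- option 1+option 4: weight 11, value 72
- option 1+option 2+option 4: weight 20, value 95
- option 1+option 3+option 4: weight 25, value 91
Minimum weight: 11 kg.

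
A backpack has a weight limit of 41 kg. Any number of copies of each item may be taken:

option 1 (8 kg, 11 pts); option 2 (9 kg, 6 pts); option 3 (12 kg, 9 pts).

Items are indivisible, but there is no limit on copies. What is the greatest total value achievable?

Best value-per-unit is option 1 at 11/8, and filling with it alone uses weight 5×8=40. No mix of the others beats 5×11 = 55.

55 pts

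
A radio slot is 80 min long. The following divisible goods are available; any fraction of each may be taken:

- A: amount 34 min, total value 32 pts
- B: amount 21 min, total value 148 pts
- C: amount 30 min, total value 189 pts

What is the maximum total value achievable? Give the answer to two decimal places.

Take in order of value per unit:
- B (148/21 per unit): all 21 → value 148, running total 148.00
- C (189/30 per unit): all 30 → value 189, running total 337.00
- A (32/34 per unit): 29 of 34 → value 29×32/34 = 27.2941, running total 364.29
Total 364.29.

364.29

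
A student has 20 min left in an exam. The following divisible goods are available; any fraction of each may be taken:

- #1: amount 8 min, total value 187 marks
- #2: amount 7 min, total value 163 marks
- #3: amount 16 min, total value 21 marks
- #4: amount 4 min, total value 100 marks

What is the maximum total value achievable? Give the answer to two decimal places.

Take in order of value per unit:
- #4 (100/4 per unit): all 4 → value 100, running total 100.00
- #1 (187/8 per unit): all 8 → value 187, running total 287.00
- #2 (163/7 per unit): all 7 → value 163, running total 450.00
- #3 (21/16 per unit): 1 of 16 → value 1×21/16 = 1.3125, running total 451.31
Total 451.31.

451.31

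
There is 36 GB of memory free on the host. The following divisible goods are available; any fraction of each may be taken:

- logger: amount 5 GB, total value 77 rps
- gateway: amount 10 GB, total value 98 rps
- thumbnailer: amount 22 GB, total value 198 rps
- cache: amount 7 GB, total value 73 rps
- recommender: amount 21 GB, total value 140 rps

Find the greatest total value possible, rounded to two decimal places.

Take in order of value per unit:
- logger (77/5 per unit): all 5 → value 77, running total 77.00
- cache (73/7 per unit): all 7 → value 73, running total 150.00
- gateway (98/10 per unit): all 10 → value 98, running total 248.00
- thumbnailer (198/22 per unit): 14 of 22 → value 14×198/22 = 126.0000, running total 374.00
Total 374.00.

374.00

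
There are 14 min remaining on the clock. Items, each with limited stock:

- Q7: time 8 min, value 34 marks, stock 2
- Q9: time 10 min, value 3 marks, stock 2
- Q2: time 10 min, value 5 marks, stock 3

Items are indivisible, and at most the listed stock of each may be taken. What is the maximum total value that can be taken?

Top feasible selections:
- 1×Q7: time 8, value 34
- 1×Q2: time 10, value 5
- 1×Q9: time 10, value 3
Best: 34 marks.

34 marks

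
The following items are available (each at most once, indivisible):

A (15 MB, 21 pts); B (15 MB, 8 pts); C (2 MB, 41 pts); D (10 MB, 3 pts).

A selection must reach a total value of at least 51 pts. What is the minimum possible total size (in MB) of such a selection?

17

Subsets with value ≥ 51, sorted by total size:
- A+C: size 17, value 62
- A+C+D: size 27, value 65
- B+C+D: size 27, value 52
- A+B+C: size 32, value 70
Minimum size: 17 MB.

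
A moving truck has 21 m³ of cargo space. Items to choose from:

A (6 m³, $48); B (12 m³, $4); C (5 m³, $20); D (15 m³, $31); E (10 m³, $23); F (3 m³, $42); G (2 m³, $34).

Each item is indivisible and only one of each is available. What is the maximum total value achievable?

Check high-value combinations within 21 m³:
- A+E+F+G: volume 6+10+3+2=21, value 48+23+42+34=147
- A+C+F+G: volume 6+5+3+2=16, value 48+20+42+34=144
- A+F+G: volume 6+3+2=11, value 48+42+34=124
- C+E+F+G: volume 5+10+3+2=20, value 20+23+42+34=119
- A+E+F: volume 6+10+3=19, value 48+23+42=113
Best: $147.

$147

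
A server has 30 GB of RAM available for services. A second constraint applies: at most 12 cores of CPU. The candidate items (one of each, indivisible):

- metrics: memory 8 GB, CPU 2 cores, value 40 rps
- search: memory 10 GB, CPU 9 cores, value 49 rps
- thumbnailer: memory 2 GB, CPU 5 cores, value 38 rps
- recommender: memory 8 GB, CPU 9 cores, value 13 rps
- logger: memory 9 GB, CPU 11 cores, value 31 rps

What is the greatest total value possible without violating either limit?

89 rps

Feasible sets respecting both limits:
- metrics+search: memory 18, CPU 11, value 89
- metrics+thumbnailer: memory 10, CPU 7, value 78
- metrics+recommender: memory 16, CPU 11, value 53
Best: 89 rps.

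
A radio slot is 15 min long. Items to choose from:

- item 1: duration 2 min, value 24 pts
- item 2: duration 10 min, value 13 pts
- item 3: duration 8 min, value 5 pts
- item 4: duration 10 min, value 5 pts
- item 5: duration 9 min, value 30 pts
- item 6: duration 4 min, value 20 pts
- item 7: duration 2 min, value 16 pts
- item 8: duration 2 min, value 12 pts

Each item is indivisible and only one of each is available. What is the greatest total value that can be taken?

82 pts

This is a 0/1 knapsack; check combinations near the capacity.
- item 1+item 5+item 7+item 8: duration 2+9+2+2=15, value 24+30+16+12=82
- item 1+item 5+item 6: duration 2+9+4=15, value 24+30+20=74
- item 1+item 6+item 7+item 8: duration 2+4+2+2=10, value 24+20+16+12=72
- item 1+item 5+item 7: duration 2+9+2=13, value 24+30+16=70
- item 1+item 5+item 8: duration 2+9+2=13, value 24+30+12=66
Best: 82 pts.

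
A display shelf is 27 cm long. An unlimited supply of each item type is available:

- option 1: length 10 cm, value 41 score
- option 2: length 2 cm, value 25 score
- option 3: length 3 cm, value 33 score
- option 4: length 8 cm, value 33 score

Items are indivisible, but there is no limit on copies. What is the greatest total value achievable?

333 score

Best value-per-unit is option 2 at 25/2; filling with it alone gives 13×25 = 325.
Optimal mix: 12×option 2 + 1×option 3 → length 27, value 333.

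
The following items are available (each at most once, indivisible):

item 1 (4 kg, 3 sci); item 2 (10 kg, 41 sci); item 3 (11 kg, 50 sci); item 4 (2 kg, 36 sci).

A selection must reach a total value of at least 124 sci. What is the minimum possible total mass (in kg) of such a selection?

Subsets with value ≥ 124, sorted by total mass:
- item 2+item 3+item 4: mass 23, value 127
- item 1+item 2+item 3+item 4: mass 27, value 130
Minimum mass: 23 kg.

23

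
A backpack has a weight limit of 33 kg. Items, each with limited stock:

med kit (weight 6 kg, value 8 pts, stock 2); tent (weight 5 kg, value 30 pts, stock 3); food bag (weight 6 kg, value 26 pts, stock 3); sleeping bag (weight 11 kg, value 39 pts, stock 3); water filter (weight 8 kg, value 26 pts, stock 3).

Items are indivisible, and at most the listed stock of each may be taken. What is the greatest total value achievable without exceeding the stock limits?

168 pts

Best selections within weight 33 and stock limits:
- 3×tent + 3×food bag: weight 33, value 168
- 3×tent + 1×food bag + 1×sleeping bag: weight 32, value 155
- 2×tent + 2×food bag + 1×sleeping bag: weight 33, value 151
Best: 168 pts.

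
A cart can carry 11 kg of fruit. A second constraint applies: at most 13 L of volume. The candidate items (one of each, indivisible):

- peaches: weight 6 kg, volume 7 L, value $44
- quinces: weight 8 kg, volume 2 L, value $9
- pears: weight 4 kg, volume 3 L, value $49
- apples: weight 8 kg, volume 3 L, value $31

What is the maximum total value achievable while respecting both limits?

Feasible sets respecting both limits:
- peaches+pears: weight 10, volume 10, value 93
- pears: weight 4, volume 3, value 49
- peaches: weight 6, volume 7, value 44
Best: $93.

$93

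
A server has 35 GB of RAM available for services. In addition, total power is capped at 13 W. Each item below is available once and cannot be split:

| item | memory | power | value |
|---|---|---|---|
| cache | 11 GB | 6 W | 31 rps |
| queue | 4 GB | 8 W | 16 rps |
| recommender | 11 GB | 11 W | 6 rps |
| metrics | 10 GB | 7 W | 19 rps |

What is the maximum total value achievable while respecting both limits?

50 rps

Feasible sets respecting both limits:
- cache+metrics: memory 21, power 13, value 50
- cache: memory 11, power 6, value 31
- metrics: memory 10, power 7, value 19
- queue: memory 4, power 8, value 16
Best: 50 rps.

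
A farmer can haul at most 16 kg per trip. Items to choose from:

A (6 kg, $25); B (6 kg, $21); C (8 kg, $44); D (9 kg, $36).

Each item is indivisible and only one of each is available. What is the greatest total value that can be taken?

$69

Check high-value combinations within 16 kg:
- A+C: weight 6+8=14, value 25+44=69
- B+C: weight 6+8=14, value 21+44=65
- A+D: weight 6+9=15, value 25+36=61
- B+D: weight 6+9=15, value 21+36=57
- A+B: weight 6+6=12, value 25+21=46
Best: $69.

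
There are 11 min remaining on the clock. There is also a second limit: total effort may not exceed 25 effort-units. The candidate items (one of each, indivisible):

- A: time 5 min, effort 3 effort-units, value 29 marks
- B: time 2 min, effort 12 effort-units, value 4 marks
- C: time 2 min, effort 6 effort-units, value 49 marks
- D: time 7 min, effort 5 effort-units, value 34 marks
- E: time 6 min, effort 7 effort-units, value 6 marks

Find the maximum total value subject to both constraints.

87 marks

Feasible sets respecting both limits:
- B+C+D: time 11, effort 23, value 87
- C+D: time 9, effort 11, value 83
- A+B+C: time 9, effort 21, value 82
Best: 87 marks.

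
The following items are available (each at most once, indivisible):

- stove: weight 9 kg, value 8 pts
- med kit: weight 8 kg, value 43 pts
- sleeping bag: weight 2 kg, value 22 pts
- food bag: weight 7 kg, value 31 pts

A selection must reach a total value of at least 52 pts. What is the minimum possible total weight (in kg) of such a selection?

Subsets with value ≥ 52, sorted by total weight:
- sleeping bag+food bag: weight 9, value 53
- med kit+sleeping bag: weight 10, value 65
- med kit+food bag: weight 15, value 74
- med kit+sleeping bag+food bag: weight 17, value 96
Minimum weight: 9 kg.

9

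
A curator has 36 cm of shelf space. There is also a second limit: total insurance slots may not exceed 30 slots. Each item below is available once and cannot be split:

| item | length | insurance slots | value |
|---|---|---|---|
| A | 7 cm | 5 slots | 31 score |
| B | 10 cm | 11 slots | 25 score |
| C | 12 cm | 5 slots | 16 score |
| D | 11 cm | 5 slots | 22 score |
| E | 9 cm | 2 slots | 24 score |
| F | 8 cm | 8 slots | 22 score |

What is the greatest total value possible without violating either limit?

Feasible sets respecting both limits:
- A+B+E+F: length 34, insurance slots 26, value 102
- A+B+D+F: length 36, insurance slots 29, value 100
- A+D+E+F: length 35, insurance slots 20, value 99
- A+C+E+F: length 36, insurance slots 20, value 93
Best: 102 score.

102 score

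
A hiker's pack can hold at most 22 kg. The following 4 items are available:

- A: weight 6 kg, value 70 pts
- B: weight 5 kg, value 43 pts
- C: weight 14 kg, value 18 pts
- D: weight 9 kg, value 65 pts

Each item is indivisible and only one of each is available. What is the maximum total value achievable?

Check high-value combinations within 22 kg:
- A+B+D: weight 6+5+9=20, value 70+43+65=178
- A+D: weight 6+9=15, value 70+65=135
- A+B: weight 6+5=11, value 70+43=113
- B+D: weight 5+9=14, value 43+65=108
- A+C: weight 6+14=20, value 70+18=88
Best: 178 pts.

178 pts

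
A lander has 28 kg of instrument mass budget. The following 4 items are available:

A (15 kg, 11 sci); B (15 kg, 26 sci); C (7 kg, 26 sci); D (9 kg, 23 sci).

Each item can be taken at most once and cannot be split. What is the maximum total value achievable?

Check high-value combinations within 28 kg:
- B+C: mass 15+7=22, value 26+26=52
- C+D: mass 7+9=16, value 26+23=49
- B+D: mass 15+9=24, value 26+23=49
Best: 52 sci.

52 sci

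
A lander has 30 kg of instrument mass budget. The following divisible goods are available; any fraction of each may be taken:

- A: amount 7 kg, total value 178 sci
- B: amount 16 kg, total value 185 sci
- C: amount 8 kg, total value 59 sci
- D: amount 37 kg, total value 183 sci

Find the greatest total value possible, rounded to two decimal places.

414.63

Take in order of value per unit:
- A (178/7 per unit): all 7 → value 178, running total 178.00
- B (185/16 per unit): all 16 → value 185, running total 363.00
- C (59/8 per unit): 7 of 8 → value 7×59/8 = 51.6250, running total 414.63
Total 414.63.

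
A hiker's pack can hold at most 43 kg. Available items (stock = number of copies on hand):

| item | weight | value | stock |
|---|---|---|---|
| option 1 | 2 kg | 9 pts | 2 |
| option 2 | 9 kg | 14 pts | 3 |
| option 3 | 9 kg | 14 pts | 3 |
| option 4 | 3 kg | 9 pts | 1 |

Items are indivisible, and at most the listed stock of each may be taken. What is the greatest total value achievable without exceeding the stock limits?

Top feasible selections:
- 2×option 1 + 1×option 2 + 3×option 3 + 1×option 4: weight 43, value 83
- 2×option 1 + 2×option 2 + 2×option 3 + 1×option 4: weight 43, value 83
- 2×option 1 + 3×option 2 + 1×option 3 + 1×option 4: weight 43, value 83
Best: 83 pts.

83 pts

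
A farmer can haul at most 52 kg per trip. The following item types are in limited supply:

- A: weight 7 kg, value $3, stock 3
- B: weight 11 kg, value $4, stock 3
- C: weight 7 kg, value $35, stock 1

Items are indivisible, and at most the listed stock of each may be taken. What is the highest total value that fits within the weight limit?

$52

Best selections within weight 52 and stock limits:
- 3×A + 2×B + 1×C: weight 50, value 52
- 1×A + 3×B + 1×C: weight 47, value 50
- 2×A + 2×B + 1×C: weight 43, value 49
Best: $52.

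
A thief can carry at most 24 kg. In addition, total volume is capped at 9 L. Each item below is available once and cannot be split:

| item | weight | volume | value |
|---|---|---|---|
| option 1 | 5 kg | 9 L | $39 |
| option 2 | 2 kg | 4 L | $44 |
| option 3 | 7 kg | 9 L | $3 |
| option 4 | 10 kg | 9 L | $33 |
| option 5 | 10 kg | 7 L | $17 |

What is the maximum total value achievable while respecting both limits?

Feasible sets respecting both limits:
- option 2: weight 2, volume 4, value 44
- option 1: weight 5, volume 9, value 39
- option 4: weight 10, volume 9, value 33
Best: $44.

$44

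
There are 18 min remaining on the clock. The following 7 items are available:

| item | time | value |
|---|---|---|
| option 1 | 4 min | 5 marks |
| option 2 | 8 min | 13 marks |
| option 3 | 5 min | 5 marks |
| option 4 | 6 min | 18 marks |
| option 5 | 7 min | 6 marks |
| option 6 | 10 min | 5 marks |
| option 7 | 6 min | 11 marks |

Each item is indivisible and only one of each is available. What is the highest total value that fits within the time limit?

This is a 0/1 knapsack; check combinations near the capacity.
- option 1+option 2+option 4: time 4+8+6=18, value 5+13+18=36
- option 1+option 4+option 7: time 4+6+6=16, value 5+18+11=34
- option 3+option 4+option 7: time 5+6+6=17, value 5+18+11=34
Best: 36 marks.

36 marks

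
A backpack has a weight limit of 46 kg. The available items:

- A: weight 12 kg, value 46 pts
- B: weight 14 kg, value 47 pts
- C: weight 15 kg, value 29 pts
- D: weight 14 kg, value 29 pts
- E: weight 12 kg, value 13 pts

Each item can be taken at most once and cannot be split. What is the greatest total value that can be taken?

This is a 0/1 knapsack; check combinations near the capacity.
- A+B+D: weight 12+14+14=40, value 46+47+29=122
- A+B+C: weight 12+14+15=41, value 46+47+29=122
- A+B+E: weight 12+14+12=38, value 46+47+13=106
Best: 122 pts.

122 pts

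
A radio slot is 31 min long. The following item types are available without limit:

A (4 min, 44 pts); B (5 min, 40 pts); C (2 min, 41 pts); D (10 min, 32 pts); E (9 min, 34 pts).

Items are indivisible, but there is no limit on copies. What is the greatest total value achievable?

Best value-per-unit is C at 41/2, and filling with it alone uses duration 15×2=30. No mix of the others beats 15×41 = 615.

615 pts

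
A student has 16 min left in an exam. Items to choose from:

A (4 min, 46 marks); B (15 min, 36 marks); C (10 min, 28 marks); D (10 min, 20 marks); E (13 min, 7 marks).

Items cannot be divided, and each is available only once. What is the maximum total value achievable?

Check high-value combinations within 16 min:
- A+C: time 4+10=14, value 46+28=74
- A+D: time 4+10=14, value 46+20=66
- A: time 4, value 46
- B: time 15, value 36
- C: time 10, value 28
Best: 74 marks.

74 marks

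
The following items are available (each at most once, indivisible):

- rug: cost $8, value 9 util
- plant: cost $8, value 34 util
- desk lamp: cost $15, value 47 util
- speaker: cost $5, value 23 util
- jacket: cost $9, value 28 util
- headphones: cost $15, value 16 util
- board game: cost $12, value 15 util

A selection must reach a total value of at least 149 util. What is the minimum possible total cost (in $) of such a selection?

57

Subsets with value ≥ 149, sorted by total cost:
- rug+plant+desk lamp+speaker+jacket+board game: cost 57, value 156
- rug+plant+desk lamp+speaker+jacket+headphones: cost 60, value 157
- plant+desk lamp+speaker+jacket+headphones+board game: cost 64, value 163
- rug+plant+desk lamp+jacket+headphones+board game: cost 67, value 149
Minimum cost: 57 $.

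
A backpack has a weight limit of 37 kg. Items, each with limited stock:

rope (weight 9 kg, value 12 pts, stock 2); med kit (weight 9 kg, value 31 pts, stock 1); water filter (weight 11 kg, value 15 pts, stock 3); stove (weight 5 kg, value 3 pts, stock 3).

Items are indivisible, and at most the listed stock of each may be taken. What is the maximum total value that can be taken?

Best selections within weight 37 and stock limits:
- 1×med kit + 2×water filter + 1×stove: weight 36, value 64
- 1×med kit + 2×water filter: weight 31, value 61
Best: 64 pts.

64 pts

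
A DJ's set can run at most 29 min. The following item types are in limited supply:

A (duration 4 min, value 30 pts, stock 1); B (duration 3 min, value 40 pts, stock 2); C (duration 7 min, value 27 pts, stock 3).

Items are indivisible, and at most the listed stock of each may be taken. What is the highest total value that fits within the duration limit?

164 pts

Top feasible selections:
- 1×A + 2×B + 2×C: duration 24, value 164
- 2×B + 3×C: duration 27, value 161
Best: 164 pts.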